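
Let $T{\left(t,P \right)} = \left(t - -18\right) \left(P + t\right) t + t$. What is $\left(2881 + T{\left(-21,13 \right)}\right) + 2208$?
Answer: $4564$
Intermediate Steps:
$T{\left(t,P \right)} = t + t \left(18 + t\right) \left(P + t\right)$ ($T{\left(t,P \right)} = \left(t + \left(-2 + 20\right)\right) \left(P + t\right) t + t = \left(t + 18\right) \left(P + t\right) t + t = \left(18 + t\right) \left(P + t\right) t + t = t \left(18 + t\right) \left(P + t\right) + t = t + t \left(18 + t\right) \left(P + t\right)$)
$\left(2881 + T{\left(-21,13 \right)}\right) + 2208 = \left(2881 - 21 \left(1 + \left(-21\right)^{2} + 18 \cdot 13 + 18 \left(-21\right) + 13 \left(-21\right)\right)\right) + 2208 = \left(2881 - 21 \left(1 + 441 + 234 - 378 - 273\right)\right) + 2208 = \left(2881 - 525\right) + 2208 = 2356 + 2208 = 4564$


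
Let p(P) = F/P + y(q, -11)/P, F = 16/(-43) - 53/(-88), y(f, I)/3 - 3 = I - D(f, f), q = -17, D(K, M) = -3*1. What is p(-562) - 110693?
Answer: -235400563455/2126608 ≈ -1.1069e+5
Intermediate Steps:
D(K, M) = -3
y(f, I) = 18 + 3*I (y(f, I) = 9 + 3*(I - 1*(-3)) = 9 + 3*(I + 3) = 9 + 3*(3 + I) = 9 + (9 + 3*I) = 18 + 3*I)
F = 871/3784 (F = 16*(-1/43) - 53*(-1/88) = -16/43 + 53/88 = 871/3784 ≈ 0.23018)
p(P) = -55889/(3784*P) (p(P) = 871/(3784*P) + (18 + 3*(-11))/P = 871/(3784*P) + (18 - 33)/P = 871/(3784*P) - 15/P = -55889/(3784*P))
p(-562) - 110693 = -55889/3784/(-562) - 110693 = -55889/3784*(-1/562) - 110693 = 55889/2126608 - 110693 = -235400563455/2126608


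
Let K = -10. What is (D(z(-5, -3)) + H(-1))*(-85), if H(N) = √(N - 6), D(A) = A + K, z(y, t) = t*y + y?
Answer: -85*I*√7 ≈ -224.89*I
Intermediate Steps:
z(y, t) = y + t*y
D(A) = -10 + A (D(A) = A - 10 = -10 + A)
H(N) = √(-6 + N)
(D(z(-5, -3)) + H(-1))*(-85) = ((-10 - 5*(1 - 3)) + √(-6 - 1))*(-85) = ((-10 - 5*(-2)) + √(-7))*(-85) = ((-10 + 10) + I*√7)*(-85) = (0 + I*√7)*(-85) = (I*√7)*(-85) = -85*I*√7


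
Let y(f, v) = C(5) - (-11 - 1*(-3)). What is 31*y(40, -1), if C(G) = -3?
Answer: 155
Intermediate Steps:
y(f, v) = 5 (y(f, v) = -3 - (-11 - 1*(-3)) = -3 - (-11 + 3) = -3 - 1*(-8) = -3 + 8 = 5)
31*y(40, -1) = 31*5 = 155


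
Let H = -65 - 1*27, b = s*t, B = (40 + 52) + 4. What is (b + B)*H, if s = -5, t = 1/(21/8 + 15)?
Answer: -1241632/141 ≈ -8805.9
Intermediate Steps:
t = 8/141 (t = 1/(21*(⅛) + 15) = 1/(21/8 + 15) = 1/(141/8) = 8/141 ≈ 0.056738)
B = 96 (B = 92 + 4 = 96)
b = -40/141 (b = -5*8/141 = -40/141 ≈ -0.28369)
H = -92 (H = -65 - 27 = -92)
(b + B)*H = (-40/141 + 96)*(-92) = (13496/141)*(-92) = -1241632/141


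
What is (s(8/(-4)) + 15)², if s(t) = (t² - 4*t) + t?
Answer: 625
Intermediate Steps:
s(t) = t² - 3*t
(s(8/(-4)) + 15)² = ((8/(-4))*(-3 + 8/(-4)) + 15)² = ((8*(-¼))*(-3 + 8*(-¼)) + 15)² = (-2*(-3 - 2) + 15)² = (-2*(-5) + 15)² = (10 + 15)² = 25² = 625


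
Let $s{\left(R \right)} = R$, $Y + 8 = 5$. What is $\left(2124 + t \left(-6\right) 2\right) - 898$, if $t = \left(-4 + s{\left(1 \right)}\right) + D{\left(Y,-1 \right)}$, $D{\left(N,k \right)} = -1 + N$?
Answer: $1310$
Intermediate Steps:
$Y = -3$ ($Y = -8 + 5 = -3$)
$t = -7$ ($t = \left(-4 + 1\right) - 4 = -3 - 4 = -7$)
$\left(2124 + t \left(-6\right) 2\right) - 898 = \left(2124 + \left(-7\right) \left(-6\right) 2\right) - 898 = \left(2124 + 42 \cdot 2\right) - 898 = \left(2124 + 84\right) - 898 = 2208 - 898 = 1310$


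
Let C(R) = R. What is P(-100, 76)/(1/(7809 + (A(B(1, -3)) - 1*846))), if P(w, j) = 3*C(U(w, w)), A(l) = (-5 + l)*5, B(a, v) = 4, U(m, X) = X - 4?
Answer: -2170896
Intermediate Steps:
U(m, X) = -4 + X
A(l) = -25 + 5*l
P(w, j) = -12 + 3*w (P(w, j) = 3*(-4 + w) = -12 + 3*w)
P(-100, 76)/(1/(7809 + (A(B(1, -3)) - 1*846))) = (-12 + 3*(-100))/(1/(7809 + ((-25 + 5*4) - 1*846))) = (-12 - 300)/(1/(7809 + ((-25 + 20) - 846))) = -312/(1/(7809 + (-5 - 846))) = -312/(1/(7809 - 851)) = -312/(1/6958) = -312/1/6958 = -312*6958 = -2170896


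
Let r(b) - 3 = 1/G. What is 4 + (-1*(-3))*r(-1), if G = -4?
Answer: 49/4 ≈ 12.250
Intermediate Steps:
r(b) = 11/4 (r(b) = 3 + 1/(-4) = 3 - 1/4 = 11/4)
4 + (-1*(-3))*r(-1) = 4 - 1*(-3)*(11/4) = 4 + 3*(11/4) = 4 + 33/4 = 49/4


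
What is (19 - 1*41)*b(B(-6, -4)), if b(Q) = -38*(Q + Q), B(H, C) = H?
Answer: -10032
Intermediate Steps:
b(Q) = -76*Q
(19 - 1*41)*b(B(-6, -4)) = (19 - 1*41)*(-76*(-6)) = (19 - 41)*456 = -22*456 = -10032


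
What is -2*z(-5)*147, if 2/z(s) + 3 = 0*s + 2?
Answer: 588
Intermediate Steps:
z(s) = -2 (z(s) = 2/(-3 + (0*s + 2)) = 2/(-3 + (0 + 2)) = 2/(-3 + 2) = 2/(-1) = 2*(-1) = -2)
-2*z(-5)*147 = -2*(-2)*147 = 4*147 = 588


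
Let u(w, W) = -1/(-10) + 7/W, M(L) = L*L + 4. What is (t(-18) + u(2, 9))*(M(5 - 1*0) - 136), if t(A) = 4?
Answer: -46973/90 ≈ -521.92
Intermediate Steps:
M(L) = 4 + L² (M(L) = L² + 4 = 4 + L²)
u(w, W) = ⅒ + 7/W (u(w, W) = -1*(-⅒) + 7/W = ⅒ + 7/W)
(t(-18) + u(2, 9))*(M(5 - 1*0) - 136) = (4 + (⅒)*(70 + 9)/9)*((4 + (5 - 1*0)²) - 136) = (4 + (⅒)*(⅑)*79)*((4 + (5 + 0)²) - 136) = (4 + 79/90)*((4 + 5²) - 136) = 439*((4 + 25) - 136)/90 = 439*(29 - 136)/90 = (439/90)*(-107) = -46973/90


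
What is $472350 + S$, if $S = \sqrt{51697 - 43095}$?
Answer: $472350 + \sqrt{8602} \approx 4.7244 \cdot 10^{5}$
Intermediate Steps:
$S = \sqrt{8602} \approx 92.747$
$472350 + S = 472350 + \sqrt{8602}$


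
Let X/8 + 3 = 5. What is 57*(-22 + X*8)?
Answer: 6042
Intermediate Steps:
X = 16 (X = -24 + 8*5 = -24 + 40 = 16)
57*(-22 + X*8) = 57*(-22 + 16*8) = 57*(-22 + 128) = 57*106 = 6042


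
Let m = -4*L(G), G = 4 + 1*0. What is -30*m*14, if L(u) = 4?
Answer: 6720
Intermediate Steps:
G = 4 (G = 4 + 0 = 4)
m = -16 (m = -4*4 = -16)
-30*m*14 = -30*(-16)*14 = 480*14 = 6720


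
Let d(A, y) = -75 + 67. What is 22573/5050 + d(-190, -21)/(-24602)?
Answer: 277690673/62120050 ≈ 4.4702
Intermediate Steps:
d(A, y) = -8
22573/5050 + d(-190, -21)/(-24602) = 22573/5050 - 8/(-24602) = 22573*(1/5050) - 8*(-1/24602) = 22573/5050 + 4/12301 = 277690673/62120050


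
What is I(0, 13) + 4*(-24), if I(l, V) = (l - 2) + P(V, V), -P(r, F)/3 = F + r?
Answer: -176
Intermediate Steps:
P(r, F) = -3*F - 3*r (P(r, F) = -3*(F + r) = -3*F - 3*r)
I(l, V) = -2 + l - 6*V (I(l, V) = (l - 2) + (-3*V - 3*V) = (-2 + l) - 6*V = -2 + l - 6*V)
I(0, 13) + 4*(-24) = (-2 + 0 - 6*13) + 4*(-24) = (-2 + 0 - 78) - 96 = -80 - 96 = -176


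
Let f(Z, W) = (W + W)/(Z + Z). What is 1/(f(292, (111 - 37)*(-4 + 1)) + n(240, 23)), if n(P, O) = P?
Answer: 146/34929 ≈ 0.0041799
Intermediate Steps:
f(Z, W) = W/Z (f(Z, W) = (2*W)/((2*Z)) = (2*W)*(1/(2*Z)) = W/Z)
1/(f(292, (111 - 37)*(-4 + 1)) + n(240, 23)) = 1/(((111 - 37)*(-4 + 1))/292 + 240) = 1/((74*(-3))*(1/292) + 240) = 1/(-222*1/292 + 240) = 1/(-111/146 + 240) = 1/(34929/146) = 146/34929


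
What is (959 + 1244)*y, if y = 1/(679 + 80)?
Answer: 2203/759 ≈ 2.9025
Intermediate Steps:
y = 1/759 ≈ 0.0013175
(959 + 1244)*y = (959 + 1244)*(1/759) = 2203*(1/759) = 2203/759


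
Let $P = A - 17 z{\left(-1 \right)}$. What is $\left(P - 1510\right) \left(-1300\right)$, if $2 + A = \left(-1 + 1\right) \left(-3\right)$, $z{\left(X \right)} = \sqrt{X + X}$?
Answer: $1965600 + 22100 i \sqrt{2} \approx 1.9656 \cdot 10^{6} + 31254.0 i$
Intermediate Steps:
$z{\left(X \right)} = \sqrt{2} \sqrt{X}$ ($z{\left(X \right)} = \sqrt{2 X} = \sqrt{2} \sqrt{X}$)
$A = -2$ ($A = -2 + \left(-1 + 1\right) \left(-3\right) = -2 + 0 \left(-3\right) = -2 + 0 = -2$)
$P = -2 - 17 i \sqrt{2}$ ($P = -2 - 17 \sqrt{2} \sqrt{-1} = -2 - 17 \sqrt{2} i = -2 - 17 i \sqrt{2} \approx -2.0 - 24.042 i$)
$\left(P - 1510\right) \left(-1300\right) = \left(\left(-2 - 17 i \sqrt{2}\right) - 1510\right) \left(-1300\right) = \left(-1512 - 17 i \sqrt{2}\right) \left(-1300\right) = 1965600 + 22100 i \sqrt{2}$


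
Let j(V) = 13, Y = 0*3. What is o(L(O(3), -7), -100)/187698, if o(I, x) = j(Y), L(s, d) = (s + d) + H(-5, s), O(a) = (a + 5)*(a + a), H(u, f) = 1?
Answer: 13/187698 ≈ 6.9260e-5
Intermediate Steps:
Y = 0
O(a) = 2*a*(5 + a) (O(a) = (5 + a)*(2*a) = 2*a*(5 + a))
L(s, d) = 1 + d + s (L(s, d) = (s + d) + 1 = (d + s) + 1 = 1 + d + s)
o(I, x) = 13
o(L(O(3), -7), -100)/187698 = 13/187698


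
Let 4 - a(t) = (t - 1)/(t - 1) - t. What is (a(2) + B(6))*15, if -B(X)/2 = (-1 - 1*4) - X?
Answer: 405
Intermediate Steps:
a(t) = 3 + t (a(t) = 4 - ((t - 1)/(t - 1) - t) = 4 - ((-1 + t)/(-1 + t) - t) = 4 - (1 - t) = 4 + (-1 + t) = 3 + t)
B(X) = 10 + 2*X (B(X) = -2*((-1 - 1*4) - X) = -2*((-1 - 4) - X) = -2*(-5 - X) = 10 + 2*X)
(a(2) + B(6))*15 = ((3 + 2) + (10 + 2*6))*15 = (5 + (10 + 12))*15 = (5 + 22)*15 = 27*15 = 405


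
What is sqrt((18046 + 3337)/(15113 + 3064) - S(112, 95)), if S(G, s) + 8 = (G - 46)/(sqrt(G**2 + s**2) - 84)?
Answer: sqrt(-276486675246 + 3031905423*sqrt(21569))/(18177*sqrt(-84 + sqrt(21569))) ≈ 2.8507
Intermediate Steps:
S(G, s) = -8 + (-46 + G)/(-84 + sqrt(G**2 + s**2)) (S(G, s) = -8 + (G - 46)/(sqrt(G**2 + s**2) - 84) = -8 + (-46 + G)/(-84 + sqrt(G**2 + s**2)))
sqrt((18046 + 3337)/(15113 + 3064) - S(112, 95)) = sqrt((18046 + 3337)/(15113 + 3064) - (626 + 112 - 8*sqrt(112**2 + 95**2))/(-84 + sqrt(112**2 + 95**2))) = sqrt(21383/18177 - (626 + 112 - 8*sqrt(12544 + 9025))/(-84 + sqrt(12544 + 9025))) = sqrt(21383*(1/18177) - (626 + 112 - 8*sqrt(21569))/(-84 + sqrt(21569))) = sqrt(21383/18177 - (738 - 8*sqrt(21569))/(-84 + sqrt(21569)))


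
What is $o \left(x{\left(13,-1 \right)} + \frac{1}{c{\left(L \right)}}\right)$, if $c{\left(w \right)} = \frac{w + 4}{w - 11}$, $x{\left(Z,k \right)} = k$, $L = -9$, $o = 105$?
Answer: $315$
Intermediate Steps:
$c{\left(w \right)} = \frac{4 + w}{-11 + w}$
$o \left(x{\left(13,-1 \right)} + \frac{1}{c{\left(L \right)}}\right) = 105 \left(-1 + \frac{1}{\frac{1}{-11 - 9} \left(4 - 9\right)}\right) = 105 \left(-1 + \frac{1}{\frac{1}{-20} \left(-5\right)}\right) = 105 \left(-1 + \frac{1}{\left(- \frac{1}{20}\right) \left(-5\right)}\right) = 105 \left(-1 + \frac{1}{\frac{1}{4}}\right) = 105 \left(-1 + 4\right) = 105 \cdot 3 = 315$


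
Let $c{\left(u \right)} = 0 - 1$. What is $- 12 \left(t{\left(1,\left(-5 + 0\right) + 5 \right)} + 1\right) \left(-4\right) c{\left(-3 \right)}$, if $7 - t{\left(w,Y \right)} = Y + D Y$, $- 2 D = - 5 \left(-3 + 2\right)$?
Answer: $-384$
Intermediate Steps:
$D = - \frac{5}{2}$ ($D = - \frac{\left(-5\right) \left(-3 + 2\right)}{2} = - \frac{\left(-5\right) \left(-1\right)}{2} = \left(- \frac{1}{2}\right) 5 = - \frac{5}{2} \approx -2.5$)
$t{\left(w,Y \right)} = 7 + \frac{3 Y}{2}$ ($t{\left(w,Y \right)} = 7 - \left(Y - \frac{5 Y}{2}\right) = 7 - - \frac{3 Y}{2} = 7 + \frac{3 Y}{2}$)
$c{\left(u \right)} = -1$
$- 12 \left(t{\left(1,\left(-5 + 0\right) + 5 \right)} + 1\right) \left(-4\right) c{\left(-3 \right)} = - 12 \left(\left(7 + \frac{3 \left(\left(-5 + 0\right) + 5\right)}{2}\right) + 1\right) \left(-4\right) \left(-1\right) = - 12 \left(\left(7 + \frac{3 \left(-5 + 5\right)}{2}\right) + 1\right) \left(-4\right) \left(-1\right) = - 12 \left(\left(7 + \frac{3}{2} \cdot 0\right) + 1\right) \left(-4\right) \left(-1\right) = - 12 \left(\left(7 + 0\right) + 1\right) \left(-4\right) \left(-1\right) = - 12 \left(7 + 1\right) \left(-4\right) \left(-1\right) = - 12 \cdot 8 \left(-4\right) \left(-1\right) = \left(-12\right) \left(-32\right) \left(-1\right) = 384 \left(-1\right) = -384$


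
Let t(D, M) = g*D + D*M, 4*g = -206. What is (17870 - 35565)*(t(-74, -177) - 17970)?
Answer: 18774395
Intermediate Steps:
g = -103/2 (g = (¼)*(-206) = -103/2 ≈ -51.500)
t(D, M) = -103*D/2 + D*M
(17870 - 35565)*(t(-74, -177) - 17970) = (17870 - 35565)*((½)*(-74)*(-103 + 2*(-177)) - 17970) = -17695*((½)*(-74)*(-103 - 354) - 17970) = -17695*((½)*(-74)*(-457) - 17970) = -17695*(16909 - 17970) = -17695*(-1061) = 18774395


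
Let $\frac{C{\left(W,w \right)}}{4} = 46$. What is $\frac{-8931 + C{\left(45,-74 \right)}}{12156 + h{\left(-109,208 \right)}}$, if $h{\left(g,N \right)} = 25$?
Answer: $- \frac{8747}{12181} \approx -0.71809$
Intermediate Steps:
$C{\left(W,w \right)} = 184$ ($C{\left(W,w \right)} = 4 \cdot 46 = 184$)
$\frac{-8931 + C{\left(45,-74 \right)}}{12156 + h{\left(-109,208 \right)}} = \frac{-8931 + 184}{12156 + 25} = - \frac{8747}{12181}$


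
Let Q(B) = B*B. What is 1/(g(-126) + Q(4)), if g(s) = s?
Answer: -1/110 ≈ -0.0090909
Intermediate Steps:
Q(B) = B²
1/(g(-126) + Q(4)) = 1/(-126 + 4²) = 1/(-126 + 16) = 1/(-110) = -1/110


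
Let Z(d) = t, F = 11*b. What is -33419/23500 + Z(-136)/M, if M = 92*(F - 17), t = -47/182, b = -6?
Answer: -11610754397/8164793000 ≈ -1.4221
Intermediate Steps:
F = -66 (F = 11*(-6) = -66)
t = -47/182 (t = -47*1/182 = -47/182 ≈ -0.25824)
Z(d) = -47/182
M = -7636 (M = 92*(-66 - 17) = 92*(-83) = -7636)
-33419/23500 + Z(-136)/M = -33419/23500 - 47/182/(-7636) = -33419*1/23500 - 47/182*(-1/7636) = -33419/23500 + 47/1389752 = -11610754397/8164793000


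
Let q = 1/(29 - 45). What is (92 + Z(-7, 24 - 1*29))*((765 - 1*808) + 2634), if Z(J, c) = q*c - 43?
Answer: 2044299/16 ≈ 1.2777e+5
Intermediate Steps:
q = -1/16 (q = 1/(-16) = -1/16 ≈ -0.062500)
Z(J, c) = -43 - c/16 (Z(J, c) = -c/16 - 43 = -43 - c/16)
(92 + Z(-7, 24 - 1*29))*((765 - 1*808) + 2634) = (92 + (-43 - (24 - 1*29)/16))*((765 - 1*808) + 2634) = (92 + (-43 - (24 - 29)/16))*((765 - 808) + 2634) = (92 + (-43 - 1/16*(-5)))*(-43 + 2634) = (92 + (-43 + 5/16))*2591 = (92 - 683/16)*2591 = (789/16)*2591 = 2044299/16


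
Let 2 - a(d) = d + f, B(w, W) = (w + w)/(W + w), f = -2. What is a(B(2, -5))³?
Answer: 4096/27 ≈ 151.70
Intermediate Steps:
B(w, W) = 2*w/(W + w) (B(w, W) = (2*w)/(W + w) = 2*w/(W + w))
a(d) = 4 - d (a(d) = 2 - (d - 2) = 2 - (-2 + d) = 2 + (2 - d) = 4 - d)
a(B(2, -5))³ = (4 - 2*2/(-5 + 2))³ = (4 - 2*2/(-3))³ = (4 - 2*2*(-1)/3)³ = (4 - 1*(-4/3))³ = (4 + 4/3)³ = (16/3)³ = 4096/27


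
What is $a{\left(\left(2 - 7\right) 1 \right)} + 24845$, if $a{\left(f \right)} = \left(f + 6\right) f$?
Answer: $24840$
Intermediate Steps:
$a{\left(f \right)} = f \left(6 + f\right)$ ($a{\left(f \right)} = \left(6 + f\right) f = f \left(6 + f\right)$)
$a{\left(\left(2 - 7\right) 1 \right)} + 24845 = \left(2 - 7\right) 1 \left(6 + \left(2 - 7\right) 1\right) + 24845 = \left(-5\right) 1 \left(6 - 5\right) + 24845 = - 5 \left(6 - 5\right) + 24845 = \left(-5\right) 1 + 24845 = -5 + 24845 = 24840$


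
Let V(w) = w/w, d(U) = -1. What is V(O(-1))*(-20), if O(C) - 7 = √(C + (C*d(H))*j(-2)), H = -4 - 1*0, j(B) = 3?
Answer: -20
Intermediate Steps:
H = -4 (H = -4 + 0 = -4)
O(C) = 7 + √2*√(-C) (O(C) = 7 + √(C + (C*(-1))*3) = 7 + √(C - C*3) = 7 + √(C - 3*C) = 7 + √(-2*C) = 7 + √2*√(-C))
V(w) = 1
V(O(-1))*(-20) = 1*(-20) = -20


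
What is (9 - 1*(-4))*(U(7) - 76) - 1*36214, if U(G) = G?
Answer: -37111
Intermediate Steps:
(9 - 1*(-4))*(U(7) - 76) - 1*36214 = (9 - 1*(-4))*(7 - 76) - 1*36214 = (9 + 4)*(-69) - 36214 = 13*(-69) - 36214 = -897 - 36214 = -37111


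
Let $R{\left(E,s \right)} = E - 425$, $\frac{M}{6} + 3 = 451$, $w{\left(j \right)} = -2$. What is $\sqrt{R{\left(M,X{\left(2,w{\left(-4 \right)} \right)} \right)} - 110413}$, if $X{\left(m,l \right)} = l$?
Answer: $5 i \sqrt{4326} \approx 328.86 i$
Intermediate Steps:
$M = 2688$ ($M = -18 + 6 \cdot 451 = -18 + 2706 = 2688$)
$R{\left(E,s \right)} = -425 + E$
$\sqrt{R{\left(M,X{\left(2,w{\left(-4 \right)} \right)} \right)} - 110413} = \sqrt{\left(-425 + 2688\right) - 110413} = \sqrt{2263 - 110413} = \sqrt{-108150} = 5 i \sqrt{4326}$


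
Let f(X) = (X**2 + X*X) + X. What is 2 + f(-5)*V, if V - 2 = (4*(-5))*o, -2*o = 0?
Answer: 92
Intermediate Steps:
o = 0 (o = -1/2*0 = 0)
f(X) = X + 2*X**2 (f(X) = (X**2 + X**2) + X = 2*X**2 + X = X + 2*X**2)
V = 2 (V = 2 + (4*(-5))*0 = 2 - 20*0 = 2 + 0 = 2)
2 + f(-5)*V = 2 - 5*(1 + 2*(-5))*2 = 2 - 5*(1 - 10)*2 = 2 - 5*(-9)*2 = 2 + 45*2 = 2 + 90 = 92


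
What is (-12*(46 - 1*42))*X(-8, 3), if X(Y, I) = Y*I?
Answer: 1152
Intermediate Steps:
X(Y, I) = I*Y
(-12*(46 - 1*42))*X(-8, 3) = (-12*(46 - 1*42))*(3*(-8)) = -12*(46 - 42)*(-24) = -12*4*(-24) = -48*(-24) = 1152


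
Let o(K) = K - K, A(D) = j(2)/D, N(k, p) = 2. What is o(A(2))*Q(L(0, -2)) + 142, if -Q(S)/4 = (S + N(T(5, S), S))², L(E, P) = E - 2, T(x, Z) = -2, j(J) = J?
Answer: 142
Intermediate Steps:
L(E, P) = -2 + E
Q(S) = -4*(2 + S)² (Q(S) = -4*(S + 2)² = -4*(2 + S)²)
A(D) = 2/D
o(K) = 0
o(A(2))*Q(L(0, -2)) + 142 = 0*(-4*(2 + (-2 + 0))²) + 142 = 0*(-4*(2 - 2)²) + 142 = 0*(-4*0²) + 142 = 0*(-4*0) + 142 = 0*0 + 142 = 0 + 142 = 142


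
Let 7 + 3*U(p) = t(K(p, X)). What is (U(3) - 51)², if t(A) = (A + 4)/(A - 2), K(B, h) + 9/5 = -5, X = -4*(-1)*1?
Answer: 1371241/484 ≈ 2833.1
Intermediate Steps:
X = 4 (X = 4*1 = 4)
K(B, h) = -34/5 (K(B, h) = -9/5 - 5 = -34/5)
t(A) = (4 + A)/(-2 + A)
U(p) = -49/22 (U(p) = -7/3 + ((4 - 34/5)/(-2 - 34/5))/3 = -7/3 + (-14/5/(-44/5))/3 = -7/3 + (-5/44*(-14/5))/3 = -7/3 + (⅓)*(7/22) = -7/3 + 7/66 = -49/22)
(U(3) - 51)² = (-49/22 - 51)² = (-1171/22)² = 1371241/484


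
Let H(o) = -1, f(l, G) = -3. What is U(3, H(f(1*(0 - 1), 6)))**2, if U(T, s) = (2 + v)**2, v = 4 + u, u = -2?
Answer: 256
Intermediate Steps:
v = 2 (v = 4 - 2 = 2)
U(T, s) = 16 (U(T, s) = (2 + 2)**2 = 4**2 = 16)
U(3, H(f(1*(0 - 1), 6)))**2 = 16**2 = 256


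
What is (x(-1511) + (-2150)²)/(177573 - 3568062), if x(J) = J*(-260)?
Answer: -5015360/3390489 ≈ -1.4792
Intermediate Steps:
x(J) = -260*J
(x(-1511) + (-2150)²)/(177573 - 3568062) = (-260*(-1511) + (-2150)²)/(177573 - 3568062) = (392860 + 4622500)/(-3390489) = 5015360*(-1/3390489) = -5015360/3390489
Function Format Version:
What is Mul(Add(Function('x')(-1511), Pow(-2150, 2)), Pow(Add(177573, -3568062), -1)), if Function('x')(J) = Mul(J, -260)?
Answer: Rational(-5015360, 3390489) ≈ -1.4792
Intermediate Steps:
Function('x')(J) = Mul(-260, J)
Mul(Add(Function('x')(-1511), Pow(-2150, 2)), Pow(Add(177573, -3568062), -1)) = Mul(Add(Mul(-260, -1511), Pow(-2150, 2)), Pow(Add(177573, -3568062), -1)) = Mul(Add(392860, 4622500), Pow(-3390489, -1)) = Mul(5015360, Rational(-1, 3390489)) = Rational(-5015360, 3390489)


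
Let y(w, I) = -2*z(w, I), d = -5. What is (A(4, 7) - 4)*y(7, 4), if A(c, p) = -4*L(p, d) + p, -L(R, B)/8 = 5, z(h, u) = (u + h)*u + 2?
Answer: -14996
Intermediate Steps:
z(h, u) = 2 + u*(h + u) (z(h, u) = (h + u)*u + 2 = u*(h + u) + 2 = 2 + u*(h + u))
y(w, I) = -4 - 2*I**2 - 2*I*w (y(w, I) = -2*(2 + I**2 + w*I) = -2*(2 + I**2 + I*w) = -4 - 2*I**2 - 2*I*w)
L(R, B) = -40 (L(R, B) = -8*5 = -40)
A(c, p) = 160 + p (A(c, p) = -4*(-40) + p = 160 + p)
(A(4, 7) - 4)*y(7, 4) = ((160 + 7) - 4)*(-4 - 2*4**2 - 2*4*7) = (167 - 4)*(-4 - 2*16 - 56) = 163*(-4 - 32 - 56) = 163*(-92) = -14996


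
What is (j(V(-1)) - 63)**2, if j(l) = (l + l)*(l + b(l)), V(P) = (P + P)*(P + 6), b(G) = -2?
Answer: 31329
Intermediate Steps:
V(P) = 2*P*(6 + P) (V(P) = (2*P)*(6 + P) = 2*P*(6 + P))
j(l) = 2*l*(-2 + l) (j(l) = (l + l)*(l - 2) = (2*l)*(-2 + l) = 2*l*(-2 + l))
(j(V(-1)) - 63)**2 = (2*(2*(-1)*(6 - 1))*(-2 + 2*(-1)*(6 - 1)) - 63)**2 = (2*(2*(-1)*5)*(-2 + 2*(-1)*5) - 63)**2 = (2*(-10)*(-2 - 10) - 63)**2 = (2*(-10)*(-12) - 63)**2 = (240 - 63)**2 = 177**2 = 31329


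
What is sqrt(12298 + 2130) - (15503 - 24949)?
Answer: 9446 + 2*sqrt(3607) ≈ 9566.1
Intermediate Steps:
sqrt(12298 + 2130) - (15503 - 24949) = sqrt(14428) - 1*(-9446) = 2*sqrt(3607) + 9446 = 9446 + 2*sqrt(3607)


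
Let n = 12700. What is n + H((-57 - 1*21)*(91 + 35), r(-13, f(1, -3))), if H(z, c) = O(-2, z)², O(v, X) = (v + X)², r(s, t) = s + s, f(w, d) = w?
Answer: 9337144315222700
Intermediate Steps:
r(s, t) = 2*s
O(v, X) = (X + v)²
H(z, c) = (-2 + z)⁴ (H(z, c) = ((z - 2)²)² = ((-2 + z)²)² = (-2 + z)⁴)
n + H((-57 - 1*21)*(91 + 35), r(-13, f(1, -3))) = 12700 + (-2 + (-57 - 1*21)*(91 + 35))⁴ = 12700 + (-2 + (-57 - 21)*126)⁴ = 12700 + (-2 - 78*126)⁴ = 12700 + (-2 - 9828)⁴ = 12700 + (-9830)⁴ = 12700 + 9337144315210000 = 9337144315222700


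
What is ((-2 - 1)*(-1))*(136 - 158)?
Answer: -66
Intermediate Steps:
((-2 - 1)*(-1))*(136 - 158) = -3*(-1)*(-22) = 3*(-22) = -66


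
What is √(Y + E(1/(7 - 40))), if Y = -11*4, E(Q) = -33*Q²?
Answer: I*√47949/33 ≈ 6.6355*I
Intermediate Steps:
Y = -44
√(Y + E(1/(7 - 40))) = √(-44 - 33/(7 - 40)²) = √(-44 - 33*(1/(-33))²) = √(-44 - 33*(-1/33)²) = √(-44 - 33*1/1089) = √(-44 - 1/33) = √(-1453/33) = I*√47949/33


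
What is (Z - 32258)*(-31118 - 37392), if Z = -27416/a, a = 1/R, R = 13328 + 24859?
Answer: 71727712595500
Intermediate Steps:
R = 38187
a = 1/38187 ≈ 2.6187e-5
Z = -1046934792 (Z = -27416/1/38187 = -27416*38187 = -1046934792)
(Z - 32258)*(-31118 - 37392) = (-1046934792 - 32258)*(-31118 - 37392) = -1046967050*(-68510) = 71727712595500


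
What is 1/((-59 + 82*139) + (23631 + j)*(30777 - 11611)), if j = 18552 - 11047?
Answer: 1/596763915 ≈ 1.6757e-9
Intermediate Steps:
j = 7505
1/((-59 + 82*139) + (23631 + j)*(30777 - 11611)) = 1/((-59 + 82*139) + (23631 + 7505)*(30777 - 11611)) = 1/((-59 + 11398) + 31136*19166) = 1/(11339 + 596752576) = 1/596763915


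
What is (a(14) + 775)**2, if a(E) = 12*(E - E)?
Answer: 600625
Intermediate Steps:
a(E) = 0 (a(E) = 12*0 = 0)
(a(14) + 775)**2 = (0 + 775)**2 = 775**2 = 600625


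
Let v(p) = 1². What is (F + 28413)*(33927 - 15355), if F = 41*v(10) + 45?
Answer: 529283428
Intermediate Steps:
v(p) = 1
F = 86 (F = 41*1 + 45 = 41 + 45 = 86)
(F + 28413)*(33927 - 15355) = (86 + 28413)*(33927 - 15355) = 28499*18572 = 529283428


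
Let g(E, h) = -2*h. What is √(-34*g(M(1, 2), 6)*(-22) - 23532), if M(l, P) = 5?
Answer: 6*I*√903 ≈ 180.3*I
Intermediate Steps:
√(-34*g(M(1, 2), 6)*(-22) - 23532) = √(-(-68)*6*(-22) - 23532) = √(-34*(-12)*(-22) - 23532) = √(408*(-22) - 23532) = √(-8976 - 23532) = √(-32508) = 6*I*√903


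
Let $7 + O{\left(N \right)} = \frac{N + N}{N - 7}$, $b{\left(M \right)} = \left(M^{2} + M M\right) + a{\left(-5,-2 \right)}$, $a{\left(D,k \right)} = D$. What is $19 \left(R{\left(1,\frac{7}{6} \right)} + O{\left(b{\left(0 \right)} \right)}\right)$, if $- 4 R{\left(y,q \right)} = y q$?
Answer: $- \frac{2945}{24} \approx -122.71$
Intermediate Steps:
$b{\left(M \right)} = -5 + 2 M^{2}$ ($b{\left(M \right)} = \left(M^{2} + M M\right) - 5 = \left(M^{2} + M^{2}\right) - 5 = 2 M^{2} - 5 = -5 + 2 M^{2}$)
$O{\left(N \right)} = -7 + \frac{2 N}{-7 + N}$ ($O{\left(N \right)} = -7 + \frac{N + N}{N - 7} = -7 + \frac{2 N}{-7 + N}$)
$R{\left(y,q \right)} = - \frac{q y}{4}$ ($R{\left(y,q \right)} = - \frac{y q}{4} = - \frac{q y}{4}$)
$19 \left(R{\left(1,\frac{7}{6} \right)} + O{\left(b{\left(0 \right)} \right)}\right) = 19 \left(\left(- \frac{1}{4}\right) \frac{7}{6} \cdot 1 + \frac{49 - 5 \left(-5 + 2 \cdot 0^{2}\right)}{-7 - \left(5 - 2 \cdot 0^{2}\right)}\right) = 19 \left(\left(- \frac{1}{4}\right) 7 \cdot \frac{1}{6} \cdot 1 + \frac{49 - 5 \left(-5 + 2 \cdot 0\right)}{-7 + \left(-5 + 2 \cdot 0\right)}\right) = 19 \left(\left(- \frac{1}{4}\right) \frac{7}{6} \cdot 1 + \frac{49 - 5 \left(-5 + 0\right)}{-7 + \left(-5 + 0\right)}\right) = 19 \left(- \frac{7}{24} + \frac{49 - -25}{-7 - 5}\right) = 19 \left(- \frac{7}{24} + \frac{49 + 25}{-12}\right) = 19 \left(- \frac{7}{24} - \frac{37}{6}\right) = 19 \left(- \frac{155}{24}\right) = - \frac{2945}{24}$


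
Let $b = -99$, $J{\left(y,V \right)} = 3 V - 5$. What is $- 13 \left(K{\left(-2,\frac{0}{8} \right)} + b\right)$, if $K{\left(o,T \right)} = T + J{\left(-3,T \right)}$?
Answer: $1352$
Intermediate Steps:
$J{\left(y,V \right)} = -5 + 3 V$
$K{\left(o,T \right)} = -5 + 4 T$ ($K{\left(o,T \right)} = T + \left(-5 + 3 T\right) = -5 + 4 T$)
$- 13 \left(K{\left(-2,\frac{0}{8} \right)} + b\right) = - 13 \left(\left(-5 + 4 \cdot \frac{0}{8}\right) - 99\right) = - 13 \left(\left(-5 + 4 \cdot 0 \cdot \frac{1}{8}\right) - 99\right) = - 13 \left(\left(-5 + 4 \cdot 0\right) - 99\right) = - 13 \left(\left(-5 + 0\right) - 99\right) = - 13 \left(-5 - 99\right) = \left(-13\right) \left(-104\right) = 1352$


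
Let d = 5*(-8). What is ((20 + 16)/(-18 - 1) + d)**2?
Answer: 633616/361 ≈ 1755.2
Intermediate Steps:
d = -40
((20 + 16)/(-18 - 1) + d)**2 = ((20 + 16)/(-18 - 1) - 40)**2 = (36/(-19) - 40)**2 = (36*(-1/19) - 40)**2 = (-36/19 - 40)**2 = (-796/19)**2 = 633616/361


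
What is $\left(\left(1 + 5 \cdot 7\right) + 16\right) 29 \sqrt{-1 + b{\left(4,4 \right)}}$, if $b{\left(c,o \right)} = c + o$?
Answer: $1508 \sqrt{7} \approx 3989.8$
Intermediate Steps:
$\left(\left(1 + 5 \cdot 7\right) + 16\right) 29 \sqrt{-1 + b{\left(4,4 \right)}} = \left(\left(1 + 5 \cdot 7\right) + 16\right) 29 \sqrt{-1 + \left(4 + 4\right)} = \left(\left(1 + 35\right) + 16\right) 29 \sqrt{-1 + 8} = \left(36 + 16\right) 29 \sqrt{7} = 52 \cdot 29 \sqrt{7} = 1508 \sqrt{7}$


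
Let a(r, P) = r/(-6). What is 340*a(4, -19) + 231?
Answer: 13/3 ≈ 4.3333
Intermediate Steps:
a(r, P) = -r/6 (a(r, P) = r*(-1/6) = -r/6)
340*a(4, -19) + 231 = 340*(-1/6*4) + 231 = 340*(-2/3) + 231 = -680/3 + 231 = 13/3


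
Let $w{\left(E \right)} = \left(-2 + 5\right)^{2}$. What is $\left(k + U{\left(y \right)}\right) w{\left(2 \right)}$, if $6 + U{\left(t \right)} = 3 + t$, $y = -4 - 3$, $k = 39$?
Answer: $261$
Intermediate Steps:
$y = -7$ ($y = -4 - 3 = -7$)
$U{\left(t \right)} = -3 + t$ ($U{\left(t \right)} = -6 + \left(3 + t\right) = -3 + t$)
$w{\left(E \right)} = 9$ ($w{\left(E \right)} = 3^{2} = 9$)
$\left(k + U{\left(y \right)}\right) w{\left(2 \right)} = \left(39 - 10\right) 9 = 29 \cdot 9 = 261$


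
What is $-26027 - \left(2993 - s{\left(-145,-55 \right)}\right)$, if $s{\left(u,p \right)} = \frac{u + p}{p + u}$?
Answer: $-29019$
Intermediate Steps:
$s{\left(u,p \right)} = 1$ ($s{\left(u,p \right)} = \frac{p + u}{p + u} = 1$)
$-26027 - \left(2993 - s{\left(-145,-55 \right)}\right) = -26027 - \left(2993 - 1\right) = -26027 - 2992 = -29019$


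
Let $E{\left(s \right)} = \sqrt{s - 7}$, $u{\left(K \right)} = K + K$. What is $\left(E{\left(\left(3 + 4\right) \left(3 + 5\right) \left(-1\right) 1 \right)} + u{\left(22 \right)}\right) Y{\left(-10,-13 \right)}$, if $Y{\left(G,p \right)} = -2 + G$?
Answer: $-528 - 36 i \sqrt{7} \approx -528.0 - 95.247 i$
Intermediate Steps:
$u{\left(K \right)} = 2 K$
$E{\left(s \right)} = \sqrt{-7 + s}$
$\left(E{\left(\left(3 + 4\right) \left(3 + 5\right) \left(-1\right) 1 \right)} + u{\left(22 \right)}\right) Y{\left(-10,-13 \right)} = \left(\sqrt{-7 + \left(3 + 4\right) \left(3 + 5\right) \left(-1\right) 1} + 2 \cdot 22\right) \left(-2 - 10\right) = \left(\sqrt{-7 + 7 \cdot 8 \left(-1\right) 1} + 44\right) \left(-12\right) = \left(\sqrt{-7 + 56 \left(-1\right) 1} + 44\right) \left(-12\right) = \left(\sqrt{-7 - 56} + 44\right) \left(-12\right) = \left(\sqrt{-63} + 44\right) \left(-12\right) = \left(3 i \sqrt{7} + 44\right) \left(-12\right) = \left(44 + 3 i \sqrt{7}\right) \left(-12\right) = -528 - 36 i \sqrt{7}$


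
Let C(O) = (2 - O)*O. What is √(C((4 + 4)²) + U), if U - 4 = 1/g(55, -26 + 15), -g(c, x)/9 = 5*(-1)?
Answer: I*√891895/15 ≈ 62.96*I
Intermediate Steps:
g(c, x) = 45 (g(c, x) = -45*(-1) = -9*(-5) = 45)
C(O) = O*(2 - O)
U = 181/45 (U = 4 + 1/45 = 181/45 ≈ 4.0222)
√(C((4 + 4)²) + U) = √((4 + 4)²*(2 - (4 + 4)²) + 181/45) = √(8²*(2 - 1*8²) + 181/45) = √(64*(2 - 1*64) + 181/45) = √(64*(2 - 64) + 181/45) = √(64*(-62) + 181/45) = √(-3968 + 181/45) = √(-178379/45) = I*√891895/15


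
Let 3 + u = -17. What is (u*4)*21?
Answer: -1680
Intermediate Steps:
u = -20 (u = -3 - 17 = -20)
(u*4)*21 = -20*4*21 = -80*21 = -1680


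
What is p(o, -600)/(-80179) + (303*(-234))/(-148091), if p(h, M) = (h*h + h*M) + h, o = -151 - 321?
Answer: -69176926134/11873788289 ≈ -5.8260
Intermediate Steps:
o = -472
p(h, M) = h + h**2 + M*h (p(h, M) = (h**2 + M*h) + h = h + h**2 + M*h)
p(o, -600)/(-80179) + (303*(-234))/(-148091) = -472*(1 - 600 - 472)/(-80179) + (303*(-234))/(-148091) = -472*(-1071)*(-1/80179) - 70902*(-1/148091) = 505512*(-1/80179) + 70902/148091 = -505512/80179 + 70902/148091 = -69176926134/11873788289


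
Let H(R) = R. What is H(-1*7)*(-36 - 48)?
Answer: 588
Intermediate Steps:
H(-1*7)*(-36 - 48) = (-1*7)*(-36 - 48) = -7*(-84) = 588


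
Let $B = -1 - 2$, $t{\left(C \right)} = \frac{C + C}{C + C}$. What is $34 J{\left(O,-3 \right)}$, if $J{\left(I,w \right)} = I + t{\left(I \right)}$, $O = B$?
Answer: $-68$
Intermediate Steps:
$t{\left(C \right)} = 1$ ($t{\left(C \right)} = \frac{2 C}{2 C} = 2 C \frac{1}{2 C} = 1$)
$B = -3$ ($B = -1 - 2 = -3$)
$O = -3$
$J{\left(I,w \right)} = 1 + I$ ($J{\left(I,w \right)} = I + 1 = 1 + I$)
$34 J{\left(O,-3 \right)} = 34 \left(1 - 3\right) = 34 \left(-2\right) = -68$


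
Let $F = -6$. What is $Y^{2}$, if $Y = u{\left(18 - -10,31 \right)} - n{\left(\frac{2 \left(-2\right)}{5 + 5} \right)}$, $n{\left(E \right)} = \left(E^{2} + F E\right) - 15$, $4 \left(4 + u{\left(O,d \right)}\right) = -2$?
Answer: $\frac{157609}{2500} \approx 63.044$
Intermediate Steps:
$u{\left(O,d \right)} = - \frac{9}{2}$ ($u{\left(O,d \right)} = -4 + \frac{1}{4} \left(-2\right) = -4 - \frac{1}{2} = - \frac{9}{2}$)
$n{\left(E \right)} = -15 + E^{2} - 6 E$ ($n{\left(E \right)} = \left(E^{2} - 6 E\right) - 15 = -15 + E^{2} - 6 E$)
$Y = \frac{397}{50}$ ($Y = - \frac{9}{2} - \left(-15 + \left(\frac{2 \left(-2\right)}{5 + 5}\right)^{2} - 6 \frac{2 \left(-2\right)}{5 + 5}\right) = - \frac{9}{2} - \left(-15 + \left(- \frac{4}{10}\right)^{2} - 6 \left(- \frac{4}{10}\right)\right) = - \frac{9}{2} - \left(-15 + \left(\left(-4\right) \frac{1}{10}\right)^{2} - 6 \left(\left(-4\right) \frac{1}{10}\right)\right) = - \frac{9}{2} - \left(-15 + \left(- \frac{2}{5}\right)^{2} - - \frac{12}{5}\right) = - \frac{9}{2} - \left(-15 + \frac{4}{25} + \frac{12}{5}\right) = - \frac{9}{2} - - \frac{311}{25} = - \frac{9}{2} + \frac{311}{25} = \frac{397}{50} \approx 7.94$)
$Y^{2} = \left(\frac{397}{50}\right)^{2} = \frac{157609}{2500}$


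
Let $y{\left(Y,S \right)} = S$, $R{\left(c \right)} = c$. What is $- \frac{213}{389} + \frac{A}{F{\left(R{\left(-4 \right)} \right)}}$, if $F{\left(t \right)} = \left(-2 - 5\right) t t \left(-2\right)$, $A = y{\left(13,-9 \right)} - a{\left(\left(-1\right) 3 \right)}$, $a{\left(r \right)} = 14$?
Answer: $- \frac{56659}{87136} \approx -0.65024$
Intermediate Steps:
$A = -23$ ($A = -9 - 14 = -23$)
$F{\left(t \right)} = 14 t^{2}$ ($F{\left(t \right)} = - 7 t t \left(-2\right) = - 7 t^{2} \left(-2\right) = 14 t^{2}$)
$- \frac{213}{389} + \frac{A}{F{\left(R{\left(-4 \right)} \right)}} = - \frac{213}{389} - \frac{23}{14 \left(-4\right)^{2}} = \left(-213\right) \frac{1}{389} - \frac{23}{14 \cdot 16} = - \frac{213}{389} - \frac{23}{224} = - \frac{56659}{87136}$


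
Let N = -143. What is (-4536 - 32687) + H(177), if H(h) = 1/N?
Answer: -5322890/143 ≈ -37223.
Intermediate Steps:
H(h) = -1/143 (H(h) = 1/(-143) = -1/143)
(-4536 - 32687) + H(177) = (-4536 - 32687) - 1/143 = -37223 - 1/143 = -5322890/143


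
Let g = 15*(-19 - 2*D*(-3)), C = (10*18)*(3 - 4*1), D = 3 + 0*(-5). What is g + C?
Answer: -195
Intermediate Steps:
D = 3 (D = 3 + 0 = 3)
C = -180 (C = 180*(3 - 4) = 180*(-1) = -180)
g = -15 (g = 15*(-19 - 2*3*(-3)) = 15*(-19 - 6*(-3)) = 15*(-19 + 18) = 15*(-1) = -15)
g + C = -15 - 180 = -195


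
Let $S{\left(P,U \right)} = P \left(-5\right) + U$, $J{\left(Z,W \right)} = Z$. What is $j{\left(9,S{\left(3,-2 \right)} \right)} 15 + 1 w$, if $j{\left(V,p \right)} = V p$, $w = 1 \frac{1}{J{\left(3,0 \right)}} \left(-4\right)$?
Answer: $- \frac{6889}{3} \approx -2296.3$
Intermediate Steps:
$S{\left(P,U \right)} = U - 5 P$ ($S{\left(P,U \right)} = - 5 P + U = U - 5 P$)
$w = - \frac{4}{3}$ ($w = 1 \cdot \frac{1}{3} \left(-4\right) = \frac{1}{3} \left(-4\right) = - \frac{4}{3} \approx -1.3333$)
$j{\left(9,S{\left(3,-2 \right)} \right)} 15 + 1 w = 9 \left(-2 - 15\right) 15 + 1 \left(- \frac{4}{3}\right) = 9 \left(-2 - 15\right) 15 - \frac{4}{3} = 9 \left(-17\right) 15 - \frac{4}{3} = \left(-153\right) 15 - \frac{4}{3} = -2295 - \frac{4}{3} = - \frac{6889}{3}$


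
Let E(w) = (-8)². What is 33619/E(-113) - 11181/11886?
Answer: 66479975/126784 ≈ 524.36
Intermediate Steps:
E(w) = 64
33619/E(-113) - 11181/11886 = 33619/64 - 11181/11886 = 33619*(1/64) - 11181*1/11886 = 33619/64 - 3727/3962 = 66479975/126784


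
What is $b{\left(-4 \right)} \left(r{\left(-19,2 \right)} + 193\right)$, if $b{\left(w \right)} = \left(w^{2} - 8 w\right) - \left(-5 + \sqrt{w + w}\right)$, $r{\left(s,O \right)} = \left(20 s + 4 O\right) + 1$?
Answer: $-9434 + 356 i \sqrt{2} \approx -9434.0 + 503.46 i$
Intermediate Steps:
$r{\left(s,O \right)} = 1 + 4 O + 20 s$ ($r{\left(s,O \right)} = \left(4 O + 20 s\right) + 1 = 1 + 4 O + 20 s$)
$b{\left(w \right)} = 5 + w^{2} - 8 w - \sqrt{2} \sqrt{w}$ ($b{\left(w \right)} = \left(w^{2} - 8 w\right) - \left(-5 + \sqrt{2 w}\right) = \left(w^{2} - 8 w\right) - \left(-5 + \sqrt{2} \sqrt{w}\right) = 5 + w^{2} - 8 w - \sqrt{2} \sqrt{w}$)
$b{\left(-4 \right)} \left(r{\left(-19,2 \right)} + 193\right) = \left(5 + \left(-4\right)^{2} - -32 - \sqrt{2} \sqrt{-4}\right) \left(\left(1 + 4 \cdot 2 + 20 \left(-19\right)\right) + 193\right) = \left(5 + 16 + 32 - \sqrt{2} \cdot 2 i\right) \left(\left(1 + 8 - 380\right) + 193\right) = \left(5 + 16 + 32 - 2 i \sqrt{2}\right) \left(-371 + 193\right) = \left(53 - 2 i \sqrt{2}\right) \left(-178\right) = -9434 + 356 i \sqrt{2}$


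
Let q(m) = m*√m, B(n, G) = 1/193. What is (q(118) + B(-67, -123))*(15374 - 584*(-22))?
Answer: 28222/193 + 3330196*√118 ≈ 3.6175e+7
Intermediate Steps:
B(n, G) = 1/193
q(m) = m^(3/2)
(q(118) + B(-67, -123))*(15374 - 584*(-22)) = (118^(3/2) + 1/193)*(15374 - 584*(-22)) = (118*√118 + 1/193)*(15374 + 12848) = (1/193 + 118*√118)*28222 = 28222/193 + 3330196*√118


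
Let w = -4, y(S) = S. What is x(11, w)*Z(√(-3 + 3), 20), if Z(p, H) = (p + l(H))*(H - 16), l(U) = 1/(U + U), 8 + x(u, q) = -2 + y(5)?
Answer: -½ ≈ -0.50000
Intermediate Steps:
x(u, q) = -5 (x(u, q) = -8 + (-2 + 5) = -8 + 3 = -5)
l(U) = 1/(2*U)
Z(p, H) = (-16 + H)*(p + 1/(2*H)) (Z(p, H) = (p + 1/(2*H))*(H - 16) = (p + 1/(2*H))*(-16 + H) = (-16 + H)*(p + 1/(2*H)))
x(11, w)*Z(√(-3 + 3), 20) = -5*(½ - 16*√(-3 + 3) - 8/20 + 20*√(-3 + 3)) = -5*(½ - 16*√0 - 8*1/20 + 20*√0) = -5*(½ - 16*0 - ⅖ + 20*0) = -5*(½ + 0 - ⅖ + 0) = -5*⅒ = -½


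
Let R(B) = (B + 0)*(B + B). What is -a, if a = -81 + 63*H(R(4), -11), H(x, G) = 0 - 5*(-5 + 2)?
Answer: -864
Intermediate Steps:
R(B) = 2*B² (R(B) = B*(2*B) = 2*B²)
H(x, G) = 15 (H(x, G) = 0 - 5*(-3) = 0 + 15 = 15)
a = 864 (a = -81 + 63*15 = -81 + 945 = 864)
-a = -1*864 = -864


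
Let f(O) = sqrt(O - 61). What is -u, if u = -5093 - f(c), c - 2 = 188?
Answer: 5093 + sqrt(129) ≈ 5104.4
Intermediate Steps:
c = 190 (c = 2 + 188 = 190)
f(O) = sqrt(-61 + O)
u = -5093 - sqrt(129) (u = -5093 - sqrt(-61 + 190) = -5093 - sqrt(129) ≈ -5104.4)
-u = -(-5093 - sqrt(129)) = 5093 + sqrt(129)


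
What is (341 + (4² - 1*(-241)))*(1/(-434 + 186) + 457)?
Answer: 33887165/124 ≈ 2.7328e+5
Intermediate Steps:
(341 + (4² - 1*(-241)))*(1/(-434 + 186) + 457) = (341 + (16 + 241))*(1/(-248) + 457) = (341 + 257)*(-1/248 + 457) = 598*(113335/248) = 33887165/124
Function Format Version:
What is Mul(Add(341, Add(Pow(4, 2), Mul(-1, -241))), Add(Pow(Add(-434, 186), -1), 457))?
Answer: Rational(33887165, 124) ≈ 2.7328e+5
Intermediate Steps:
Mul(Add(341, Add(Pow(4, 2), Mul(-1, -241))), Add(Pow(Add(-434, 186), -1), 457)) = Mul(Add(341, Add(16, 241)), Add(Pow(-248, -1), 457)) = Mul(Add(341, 257), Add(Rational(-1, 248), 457)) = Mul(598, Rational(113335, 248)) = Rational(33887165, 124)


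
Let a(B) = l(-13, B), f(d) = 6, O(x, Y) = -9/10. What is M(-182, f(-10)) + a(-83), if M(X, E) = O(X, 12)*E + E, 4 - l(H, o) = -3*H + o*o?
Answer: -34617/5 ≈ -6923.4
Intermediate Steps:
O(x, Y) = -9/10 (O(x, Y) = -9*1/10 = -9/10)
l(H, o) = 4 - o**2 + 3*H (l(H, o) = 4 - (-3*H + o*o) = 4 - (-3*H + o**2) = 4 - (o**2 - 3*H) = 4 + (-o**2 + 3*H) = 4 - o**2 + 3*H)
a(B) = -35 - B**2 (a(B) = 4 - B**2 + 3*(-13) = 4 - B**2 - 39 = -35 - B**2)
M(X, E) = E/10 (M(X, E) = -9*E/10 + E = E/10)
M(-182, f(-10)) + a(-83) = (1/10)*6 + (-35 - 1*(-83)**2) = 3/5 + (-35 - 1*6889) = 3/5 + (-35 - 6889) = 3/5 - 6924 = -34617/5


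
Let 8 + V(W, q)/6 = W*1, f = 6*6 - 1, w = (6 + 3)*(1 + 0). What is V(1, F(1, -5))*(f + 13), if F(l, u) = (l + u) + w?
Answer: -2016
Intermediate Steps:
w = 9 (w = 9*1 = 9)
f = 35 (f = 36 - 1 = 35)
F(l, u) = 9 + l + u (F(l, u) = (l + u) + 9 = 9 + l + u)
V(W, q) = -48 + 6*W (V(W, q) = -48 + 6*(W*1) = -48 + 6*W)
V(1, F(1, -5))*(f + 13) = (-48 + 6*1)*(35 + 13) = (-48 + 6)*48 = -42*48 = -2016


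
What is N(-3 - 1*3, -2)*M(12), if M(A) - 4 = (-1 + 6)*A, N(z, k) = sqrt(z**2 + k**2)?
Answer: 128*sqrt(10) ≈ 404.77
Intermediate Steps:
N(z, k) = sqrt(k**2 + z**2)
M(A) = 4 + 5*A (M(A) = 4 + (-1 + 6)*A = 4 + 5*A)
N(-3 - 1*3, -2)*M(12) = sqrt((-2)**2 + (-3 - 1*3)**2)*(4 + 5*12) = sqrt(4 + (-3 - 3)**2)*(4 + 60) = sqrt(4 + (-6)**2)*64 = sqrt(4 + 36)*64 = sqrt(40)*64 = (2*sqrt(10))*64 = 128*sqrt(10)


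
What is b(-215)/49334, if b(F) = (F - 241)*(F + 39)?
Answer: 40128/24667 ≈ 1.6268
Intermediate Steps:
b(F) = (-241 + F)*(39 + F)
b(-215)/49334 = (-9399 + (-215)**2 - 202*(-215))/49334 = (-9399 + 46225 + 43430)*(1/49334) = 80256*(1/49334) = 40128/24667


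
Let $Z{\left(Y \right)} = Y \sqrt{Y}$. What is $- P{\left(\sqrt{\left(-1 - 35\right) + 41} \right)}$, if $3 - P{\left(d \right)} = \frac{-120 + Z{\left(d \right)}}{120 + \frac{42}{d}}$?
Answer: $- \frac{7853}{1951} - \frac{35 \sqrt[4]{5}}{11706} + \frac{50 \cdot 5^{\frac{3}{4}}}{5853} + \frac{140 \sqrt{5}}{1951} \approx -3.8406$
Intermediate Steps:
$Z{\left(Y \right)} = Y^{\frac{3}{2}}$
$P{\left(d \right)} = 3 - \frac{-120 + d^{\frac{3}{2}}}{120 + \frac{42}{d}}$
$- P{\left(\sqrt{\left(-1 - 35\right) + 41} \right)} = - \frac{126 - \left(\sqrt{\left(-1 - 35\right) + 41}\right)^{\frac{5}{2}} + 480 \sqrt{\left(-1 - 35\right) + 41}}{6 \left(7 + 20 \sqrt{\left(-1 - 35\right) + 41}\right)} = - \frac{126 - \left(\sqrt{-36 + 41}\right)^{\frac{5}{2}} + 480 \sqrt{-36 + 41}}{6 \left(7 + 20 \sqrt{-36 + 41}\right)} = - \frac{126 - \left(\sqrt{5}\right)^{\frac{5}{2}} + 480 \sqrt{5}}{6 \left(7 + 20 \sqrt{5}\right)} = - \frac{126 - 5 \sqrt[4]{5} + 480 \sqrt{5}}{6 \left(7 + 20 \sqrt{5}\right)}$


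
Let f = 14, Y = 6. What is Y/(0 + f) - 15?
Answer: -102/7 ≈ -14.571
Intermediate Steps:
Y/(0 + f) - 15 = 6/(0 + 14) - 15 = 6/14 - 15 = 6*(1/14) - 15 = 3/7 - 15 = -102/7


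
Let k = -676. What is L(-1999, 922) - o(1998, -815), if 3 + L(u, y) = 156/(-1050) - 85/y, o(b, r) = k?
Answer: 108549703/161350 ≈ 672.76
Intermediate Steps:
o(b, r) = -676
L(u, y) = -551/175 - 85/y (L(u, y) = -3 + (156/(-1050) - 85/y) = -3 + (156*(-1/1050) - 85/y) = -3 + (-26/175 - 85/y) = -551/175 - 85/y)
L(-1999, 922) - o(1998, -815) = (-551/175 - 85/922) - 1*(-676) = (-551/175 - 85*1/922) + 676 = (-551/175 - 85/922) + 676 = -522897/161350 + 676 = 108549703/161350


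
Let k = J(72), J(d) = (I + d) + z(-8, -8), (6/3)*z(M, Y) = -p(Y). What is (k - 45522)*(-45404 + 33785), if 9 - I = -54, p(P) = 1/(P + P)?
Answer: 16875238077/32 ≈ 5.2735e+8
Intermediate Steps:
p(P) = 1/(2*P)
z(M, Y) = -1/(4*Y) (z(M, Y) = (-1/(2*Y))/2 = -1/(4*Y))
I = 63 (I = 9 - 1*(-54) = 9 + 54 = 63)
J(d) = 2017/32 + d (J(d) = (63 + d) - 1/4/(-8) = (63 + d) - 1/4*(-1/8) = (63 + d) + 1/32 = 2017/32 + d)
k = 4321/32 (k = 2017/32 + 72 = 4321/32 ≈ 135.03)
(k - 45522)*(-45404 + 33785) = (4321/32 - 45522)*(-45404 + 33785) = -1452383/32*(-11619) = 16875238077/32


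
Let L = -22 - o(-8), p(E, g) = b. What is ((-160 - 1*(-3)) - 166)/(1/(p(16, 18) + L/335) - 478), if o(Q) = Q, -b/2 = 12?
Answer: 2601442/3850147 ≈ 0.67567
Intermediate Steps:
b = -24 (b = -2*12 = -24)
p(E, g) = -24
L = -14 (L = -22 - 1*(-8) = -22 + 8 = -14)
((-160 - 1*(-3)) - 166)/(1/(p(16, 18) + L/335) - 478) = ((-160 - 1*(-3)) - 166)/(1/(-24 - 14/335) - 478) = ((-160 + 3) - 166)/(1/(-24 - 14*1/335) - 478) = (-157 - 166)/(1/(-24 - 14/335) - 478) = -323/(1/(-8054/335) - 478) = -323/(-335/8054 - 478) = -323/(-3850147/8054) = -323*(-8054/3850147) = 2601442/3850147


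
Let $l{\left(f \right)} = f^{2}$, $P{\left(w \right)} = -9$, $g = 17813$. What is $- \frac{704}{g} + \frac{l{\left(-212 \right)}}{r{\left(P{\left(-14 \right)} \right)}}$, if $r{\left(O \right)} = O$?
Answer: $- \frac{800593808}{160317} \approx -4993.8$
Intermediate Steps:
$- \frac{704}{g} + \frac{l{\left(-212 \right)}}{r{\left(P{\left(-14 \right)} \right)}} = - \frac{704}{17813} + \frac{\left(-212\right)^{2}}{-9} = \left(-704\right) \frac{1}{17813} + 44944 \left(- \frac{1}{9}\right) = - \frac{704}{17813} - \frac{44944}{9} = - \frac{800593808}{160317}$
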